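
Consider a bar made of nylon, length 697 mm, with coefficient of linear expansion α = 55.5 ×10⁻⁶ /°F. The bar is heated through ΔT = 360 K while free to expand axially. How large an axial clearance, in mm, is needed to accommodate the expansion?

25.1 mm

Convert α: 55.5×10⁻⁶/°F × (9/5) = 99.9×10⁻⁶/K.
ΔL = α·L₀·ΔT = 99.9×10⁻⁶ × 697 mm × 360.0 K = 25.1 mm.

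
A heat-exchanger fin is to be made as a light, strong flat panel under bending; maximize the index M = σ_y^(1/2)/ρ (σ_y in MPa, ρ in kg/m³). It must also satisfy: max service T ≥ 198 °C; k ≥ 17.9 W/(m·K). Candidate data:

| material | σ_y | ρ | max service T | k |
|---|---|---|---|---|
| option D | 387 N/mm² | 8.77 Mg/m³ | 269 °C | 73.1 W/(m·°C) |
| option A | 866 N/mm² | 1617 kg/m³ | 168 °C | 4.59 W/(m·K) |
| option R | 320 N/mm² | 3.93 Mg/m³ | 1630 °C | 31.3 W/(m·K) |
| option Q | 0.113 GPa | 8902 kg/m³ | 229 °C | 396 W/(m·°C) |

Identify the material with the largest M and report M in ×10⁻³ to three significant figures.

Screen on constraints: max service T ≥ 198 °C; k ≥ 17.9 W/(m·K). Survivors: option D, option R, option Q.
Convert each candidate to consistent units, then evaluate M:
  option D: σ_y = 387.0 MPa, ρ = 8770 kg/m³
  option R: σ_y = 320.0 MPa, ρ = 3930 kg/m³
  option Q: σ_y = 113.0 MPa, ρ = 8902 kg/m³
  option R: M = 4.55×10⁻³
  option D: M = 2.24×10⁻³
  option Q: M = 1.19×10⁻³
The maximum is for option R.

option R, M = 4.55×10⁻³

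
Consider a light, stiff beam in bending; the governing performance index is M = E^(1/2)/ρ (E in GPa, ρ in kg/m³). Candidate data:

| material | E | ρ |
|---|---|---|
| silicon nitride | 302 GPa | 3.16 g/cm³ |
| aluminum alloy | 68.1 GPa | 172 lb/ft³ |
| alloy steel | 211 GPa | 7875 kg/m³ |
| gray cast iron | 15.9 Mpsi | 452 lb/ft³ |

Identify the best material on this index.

silicon nitride

Putting every candidate on a common basis:
  silicon nitride: E = 302.0 GPa, ρ = 3160 kg/m³
  aluminum alloy: E = 68.10 GPa, ρ = 2755 kg/m³
  alloy steel: E = 211.0 GPa, ρ = 7875 kg/m³
  gray cast iron: E = 109.6 GPa, ρ = 7240 kg/m³
  silicon nitride: M = 5.50×10⁻³
  aluminum alloy: M = 3.00×10⁻³
  alloy steel: M = 1.84×10⁻³
  gray cast iron: M = 1.45×10⁻³
Highest index: silicon nitride.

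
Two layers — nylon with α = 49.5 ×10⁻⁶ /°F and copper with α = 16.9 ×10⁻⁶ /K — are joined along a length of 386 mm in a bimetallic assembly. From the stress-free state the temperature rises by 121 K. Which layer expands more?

nylon: α = 49.5×10⁻⁶/°F × 9/5 = 89.1×10⁻⁶/K.
α(nylon) = 89.1×10⁻⁶/K vs α(copper) = 16.9×10⁻⁶/K.
Higher α expands more for the same ΔT: nylon.

nylon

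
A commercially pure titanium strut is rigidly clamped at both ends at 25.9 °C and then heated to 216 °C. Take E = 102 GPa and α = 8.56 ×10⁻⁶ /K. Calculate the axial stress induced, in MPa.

166 MPa

ΔT = 190.1 K. Constrained thermal stress σ = E·α·ΔT = 102.0×10³ MPa × 8.56×10⁻⁶ × 190.1 = 166 MPa (compressive).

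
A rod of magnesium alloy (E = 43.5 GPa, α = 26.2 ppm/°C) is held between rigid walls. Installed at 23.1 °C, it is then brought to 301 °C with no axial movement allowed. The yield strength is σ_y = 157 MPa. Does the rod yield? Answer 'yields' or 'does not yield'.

yields

ΔT = 277.9 K. Constrained thermal stress σ = E·α·ΔT = 43.50×10³ MPa × 26.2×10⁻⁶ × 277.9 = 317 MPa (compressive).
Compare to σ_y = 157 MPa: σ ≥ σ_y, so it yields.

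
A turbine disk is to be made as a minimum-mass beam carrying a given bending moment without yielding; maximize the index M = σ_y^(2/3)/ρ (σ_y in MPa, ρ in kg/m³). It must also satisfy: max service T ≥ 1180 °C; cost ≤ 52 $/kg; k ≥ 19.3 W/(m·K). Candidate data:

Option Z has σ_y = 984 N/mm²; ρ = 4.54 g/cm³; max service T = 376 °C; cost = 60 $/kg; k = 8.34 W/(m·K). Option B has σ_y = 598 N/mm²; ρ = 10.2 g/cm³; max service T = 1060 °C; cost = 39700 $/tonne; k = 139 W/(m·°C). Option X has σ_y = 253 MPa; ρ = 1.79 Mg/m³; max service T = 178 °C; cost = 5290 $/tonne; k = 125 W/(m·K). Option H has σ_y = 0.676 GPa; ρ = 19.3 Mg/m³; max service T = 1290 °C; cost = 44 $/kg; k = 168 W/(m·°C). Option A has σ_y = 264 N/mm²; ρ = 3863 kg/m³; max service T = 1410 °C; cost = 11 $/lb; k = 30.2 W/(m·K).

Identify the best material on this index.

option A

Screen on constraints: max service T ≥ 1180 °C; cost ≤ 52 $/kg; k ≥ 19.3 W/(m·K). Survivors: option H, option A.
Convert each candidate to consistent units, then evaluate M:
  option H: σ_y = 676.0 MPa, ρ = 19300 kg/m³
  option A: σ_y = 264.0 MPa, ρ = 3863 kg/m³
  option A: M = 10.7×10⁻³
  option H: M = 3.99×10⁻³
Option A ranks first.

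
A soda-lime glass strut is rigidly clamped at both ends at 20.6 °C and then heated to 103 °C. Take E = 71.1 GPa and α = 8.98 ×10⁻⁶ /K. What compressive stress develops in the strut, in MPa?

52.6 MPa

ΔT = 82.40 K. Constrained thermal stress σ = E·α·ΔT = 71.10×10³ MPa × 8.98×10⁻⁶ × 82.40 = 52.6 MPa (compressive).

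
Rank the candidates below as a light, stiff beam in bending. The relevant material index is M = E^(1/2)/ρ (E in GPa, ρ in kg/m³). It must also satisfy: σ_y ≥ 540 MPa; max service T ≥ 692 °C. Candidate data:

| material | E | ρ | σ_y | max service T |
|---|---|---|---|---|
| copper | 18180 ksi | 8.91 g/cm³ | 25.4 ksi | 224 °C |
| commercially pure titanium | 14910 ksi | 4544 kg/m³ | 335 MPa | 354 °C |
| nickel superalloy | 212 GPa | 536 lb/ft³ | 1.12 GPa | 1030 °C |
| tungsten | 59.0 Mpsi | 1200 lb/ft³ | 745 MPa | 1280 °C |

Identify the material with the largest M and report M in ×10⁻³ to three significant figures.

nickel superalloy, M = 1.70×10⁻³

Screen on constraints: σ_y ≥ 540 MPa; max service T ≥ 692 °C. Survivors: nickel superalloy, tungsten.
After converting to SI:
  nickel superalloy: E = 212.0 GPa, ρ = 8586 kg/m³
  tungsten: E = 406.8 GPa, ρ = 19220 kg/m³
  nickel superalloy: M = 1.70×10⁻³
  tungsten: M = 1.05×10⁻³
Nickel superalloy ranks first.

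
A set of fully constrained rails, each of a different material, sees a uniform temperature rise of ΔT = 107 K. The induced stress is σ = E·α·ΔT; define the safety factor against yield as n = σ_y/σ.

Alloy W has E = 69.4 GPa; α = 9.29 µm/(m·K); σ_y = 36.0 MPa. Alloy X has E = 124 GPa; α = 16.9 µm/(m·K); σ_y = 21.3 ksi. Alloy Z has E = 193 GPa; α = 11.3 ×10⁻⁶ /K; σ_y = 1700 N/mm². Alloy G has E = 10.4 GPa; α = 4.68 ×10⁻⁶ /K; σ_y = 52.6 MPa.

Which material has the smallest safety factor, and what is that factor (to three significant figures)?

With everything in SI (GPa, ×10⁻⁶/K, MPa):
  alloy W: E = 69.40, α = 9.29, σ_y = 36.00 → σ = 69.0 MPa, n = 0.522
  alloy X: E = 124.0, α = 16.9, σ_y = 146.9 → σ = 224 MPa, n = 0.655
  alloy Z: E = 193.0, α = 11.3, σ_y = 1700 → σ = 233 MPa, n = 7.28
  alloy G: E = 10.40, α = 4.68, σ_y = 52.60 → σ = 5.21 MPa, n = 10.1
The minimum is alloy W at n = 0.522.

alloy W, n = 0.522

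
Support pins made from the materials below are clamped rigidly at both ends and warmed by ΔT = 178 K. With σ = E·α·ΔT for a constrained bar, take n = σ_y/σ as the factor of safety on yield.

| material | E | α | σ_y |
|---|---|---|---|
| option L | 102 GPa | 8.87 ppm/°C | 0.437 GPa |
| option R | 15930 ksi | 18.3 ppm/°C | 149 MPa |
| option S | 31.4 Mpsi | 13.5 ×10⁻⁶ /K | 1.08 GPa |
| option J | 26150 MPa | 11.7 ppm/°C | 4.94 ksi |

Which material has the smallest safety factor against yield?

Converting E to GPa, α to ×10⁻⁶/K, σ_y to MPa, then σ and n for each:
  option L: E = 102.0, α = 8.87, σ_y = 437.0 → σ = 161 MPa, n = 2.71
  option R: E = 109.8, α = 18.3, σ_y = 149.0 → σ = 358 MPa, n = 0.416
  option S: E = 216.5, α = 13.5, σ_y = 1080 → σ = 520 MPa, n = 2.08
  option J: E = 26.15, α = 11.7, σ_y = 34.06 → σ = 54.5 MPa, n = 0.625
Option R has the lowest safety factor, n = 0.416.

option R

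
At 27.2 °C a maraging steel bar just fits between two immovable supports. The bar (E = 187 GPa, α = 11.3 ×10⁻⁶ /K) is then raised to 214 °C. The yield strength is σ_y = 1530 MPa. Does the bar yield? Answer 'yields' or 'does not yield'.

does not yield

ΔT = 186.8 K. Constrained thermal stress σ = E·α·ΔT = 187.0×10³ MPa × 11.3×10⁻⁶ × 186.8 = 395 MPa (compressive).
Compare to σ_y = 1530 MPa: σ < σ_y, so it does not yield.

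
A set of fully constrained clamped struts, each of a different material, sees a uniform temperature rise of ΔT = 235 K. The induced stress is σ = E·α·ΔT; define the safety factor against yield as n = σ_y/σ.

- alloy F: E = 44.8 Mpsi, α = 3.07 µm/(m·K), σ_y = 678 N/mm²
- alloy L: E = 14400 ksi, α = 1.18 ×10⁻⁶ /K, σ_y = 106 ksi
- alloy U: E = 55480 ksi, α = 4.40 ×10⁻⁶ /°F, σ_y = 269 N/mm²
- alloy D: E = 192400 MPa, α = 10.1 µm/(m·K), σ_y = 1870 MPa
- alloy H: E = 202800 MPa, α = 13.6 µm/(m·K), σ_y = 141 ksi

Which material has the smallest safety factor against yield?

Per material, after unit conversion:
  alloy F: E = 308.9, α = 3.07, σ_y = 678.0 → σ = 223 MPa, n = 3.04
  alloy L: E = 99.28, α = 1.18, σ_y = 730.8 → σ = 27.5 MPa, n = 26.5
  alloy U: E = 382.5, α = 7.92, σ_y = 269.0 → σ = 712 MPa, n = 0.378
  alloy D: E = 192.4, α = 10.1, σ_y = 1870 → σ = 457 MPa, n = 4.09
  alloy H: E = 202.8, α = 13.6, σ_y = 972.2 → σ = 648 MPa, n = 1.50
Smallest n: alloy U with n = 0.378.

alloy U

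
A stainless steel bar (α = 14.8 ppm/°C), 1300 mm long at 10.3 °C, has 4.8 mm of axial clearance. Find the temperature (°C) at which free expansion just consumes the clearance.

α·L₀·ΔT = 4.8 mm ⇒ ΔT = 4.8 / (14.8×10⁻⁶ × 1300.0) = 249.5 K.
T = 10.3 + 249.5 = 259.8 °C.

260 °C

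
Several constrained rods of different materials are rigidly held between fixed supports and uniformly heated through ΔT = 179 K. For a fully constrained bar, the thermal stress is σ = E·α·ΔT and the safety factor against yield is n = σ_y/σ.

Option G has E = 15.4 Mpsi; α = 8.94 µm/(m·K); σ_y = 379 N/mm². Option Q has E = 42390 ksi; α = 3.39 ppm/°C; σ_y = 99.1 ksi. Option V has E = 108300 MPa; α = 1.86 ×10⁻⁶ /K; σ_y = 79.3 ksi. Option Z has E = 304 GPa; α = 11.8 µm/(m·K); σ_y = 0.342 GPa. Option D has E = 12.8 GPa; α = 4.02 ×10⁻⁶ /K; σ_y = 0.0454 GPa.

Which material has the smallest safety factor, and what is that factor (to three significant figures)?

With everything in SI (GPa, ×10⁻⁶/K, MPa):
  option G: E = 106.2, α = 8.94, σ_y = 379.0 → σ = 170 MPa, n = 2.23
  option Q: E = 292.3, α = 3.39, σ_y = 683.3 → σ = 177 MPa, n = 3.85
  option V: E = 108.3, α = 1.86, σ_y = 546.8 → σ = 36.1 MPa, n = 15.2
  option Z: E = 304.0, α = 11.8, σ_y = 342.0 → σ = 642 MPa, n = 0.533
  option D: E = 12.80, α = 4.02, σ_y = 45.40 → σ = 9.21 MPa, n = 4.93
The minimum is option Z at n = 0.533.

option Z, n = 0.533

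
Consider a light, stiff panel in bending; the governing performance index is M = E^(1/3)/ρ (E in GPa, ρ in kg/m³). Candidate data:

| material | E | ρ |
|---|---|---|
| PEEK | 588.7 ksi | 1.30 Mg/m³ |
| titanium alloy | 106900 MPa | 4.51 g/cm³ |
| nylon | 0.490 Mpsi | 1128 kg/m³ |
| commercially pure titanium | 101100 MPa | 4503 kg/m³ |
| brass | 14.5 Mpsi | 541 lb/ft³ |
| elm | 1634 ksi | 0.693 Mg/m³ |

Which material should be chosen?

elm

In SI units:
  PEEK: E = 4.059 GPa, ρ = 1300 kg/m³
  titanium alloy: E = 106.9 GPa, ρ = 4510 kg/m³
  nylon: E = 3.378 GPa, ρ = 1128 kg/m³
  commercially pure titanium: E = 101.1 GPa, ρ = 4503 kg/m³
  brass: E = 99.97 GPa, ρ = 8666 kg/m³
  elm: E = 11.27 GPa, ρ = 693.0 kg/m³
  elm: M = 3.23×10⁻³
  nylon: M = 1.33×10⁻³
  PEEK: M = 1.23×10⁻³
  titanium alloy: M = 1.05×10⁻³
  commercially pure titanium: M = 1.03×10⁻³
  brass: M = 0.536×10⁻³
Elm ranks first.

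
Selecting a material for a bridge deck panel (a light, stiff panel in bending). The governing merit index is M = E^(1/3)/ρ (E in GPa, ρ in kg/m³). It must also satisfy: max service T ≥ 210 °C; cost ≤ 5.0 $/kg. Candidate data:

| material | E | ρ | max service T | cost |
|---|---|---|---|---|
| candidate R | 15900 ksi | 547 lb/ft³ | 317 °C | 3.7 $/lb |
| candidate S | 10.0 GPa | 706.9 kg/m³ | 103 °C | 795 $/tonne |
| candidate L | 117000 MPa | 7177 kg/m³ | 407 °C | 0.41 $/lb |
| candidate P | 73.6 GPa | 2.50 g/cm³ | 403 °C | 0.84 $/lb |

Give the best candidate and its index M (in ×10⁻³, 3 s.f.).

candidate P, M = 1.68×10⁻³

Screen on constraints: max service T ≥ 210 °C; cost ≤ 5.0 $/kg. Survivors: candidate L, candidate P.
In SI units:
  candidate L: E = 117.0 GPa, ρ = 7177 kg/m³
  candidate P: E = 73.60 GPa, ρ = 2500 kg/m³
  candidate P: M = 1.68×10⁻³
  candidate L: M = 0.681×10⁻³
Candidate P has the largest M.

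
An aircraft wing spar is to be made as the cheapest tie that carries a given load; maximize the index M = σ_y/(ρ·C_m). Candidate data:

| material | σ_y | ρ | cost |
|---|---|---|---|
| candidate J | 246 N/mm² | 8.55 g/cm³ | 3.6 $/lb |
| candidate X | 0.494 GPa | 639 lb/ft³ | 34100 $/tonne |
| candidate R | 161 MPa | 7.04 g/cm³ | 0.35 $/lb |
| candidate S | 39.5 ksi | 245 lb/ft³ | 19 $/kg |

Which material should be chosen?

Convert each candidate to consistent units, then evaluate M:
  candidate J: σ_y = 246.0 MPa, ρ = 8550 kg/m³, cost = 7.937 $/kg
  candidate X: σ_y = 494.0 MPa, ρ = 10240 kg/m³, cost = 34.10 $/kg
  candidate R: σ_y = 161.0 MPa, ρ = 7040 kg/m³, cost = 0.7716 $/kg
  candidate S: σ_y = 272.3 MPa, ρ = 3925 kg/m³, cost = 19.00 $/kg
  candidate R: M = 29.6 kN·m per $
  candidate S: M = 3.65 kN·m per $
  candidate J: M = 3.63 kN·m per $
  candidate X: M = 1.42 kN·m per $
The maximum is for candidate R.

candidate R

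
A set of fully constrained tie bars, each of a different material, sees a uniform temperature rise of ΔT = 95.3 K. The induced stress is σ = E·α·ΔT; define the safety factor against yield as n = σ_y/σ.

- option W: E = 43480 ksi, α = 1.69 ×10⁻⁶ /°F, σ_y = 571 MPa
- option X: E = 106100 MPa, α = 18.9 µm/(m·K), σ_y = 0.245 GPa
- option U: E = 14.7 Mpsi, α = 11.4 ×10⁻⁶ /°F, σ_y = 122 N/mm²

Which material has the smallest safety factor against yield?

option U

Per material, after unit conversion:
  option W: E = 299.8, α = 3.04, σ_y = 571.0 → σ = 86.9 MPa, n = 6.57
  option X: E = 106.1, α = 18.9, σ_y = 245.0 → σ = 191 MPa, n = 1.28
  option U: E = 101.4, α = 20.5, σ_y = 122.0 → σ = 198 MPa, n = 0.616
The minimum is option U at n = 0.616.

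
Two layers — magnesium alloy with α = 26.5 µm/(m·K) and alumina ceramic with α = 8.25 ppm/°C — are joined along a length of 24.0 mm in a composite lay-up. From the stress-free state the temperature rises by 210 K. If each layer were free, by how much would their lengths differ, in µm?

Δα = |26.5 − 8.25|×10⁻⁶/K = 18.2×10⁻⁶/K.
ΔL_mismatch = Δα·L·ΔT = 18.2×10⁻⁶ × 24.0 mm × 210.0 K = 92.0 µm.

92.0 µm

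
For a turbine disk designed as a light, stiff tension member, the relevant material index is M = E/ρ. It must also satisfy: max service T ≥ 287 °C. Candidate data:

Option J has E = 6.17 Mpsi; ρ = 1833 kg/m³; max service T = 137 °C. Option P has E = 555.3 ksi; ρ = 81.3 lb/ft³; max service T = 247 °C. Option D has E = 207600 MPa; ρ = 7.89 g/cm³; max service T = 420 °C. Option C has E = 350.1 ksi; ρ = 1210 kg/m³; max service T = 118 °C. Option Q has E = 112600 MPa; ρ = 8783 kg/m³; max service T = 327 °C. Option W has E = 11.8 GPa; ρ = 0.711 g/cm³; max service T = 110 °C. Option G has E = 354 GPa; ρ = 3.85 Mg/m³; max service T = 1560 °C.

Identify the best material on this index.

Screen on constraints: max service T ≥ 287 °C. Survivors: option D, option Q, option G.
Normalizing units and computing the index:
  option D: E = 207.6 GPa, ρ = 7890 kg/m³
  option Q: E = 112.6 GPa, ρ = 8783 kg/m³
  option G: E = 354.0 GPa, ρ = 3850 kg/m³
  option G: M = 91.9 MN·m/kg
  option D: M = 26.3 MN·m/kg
  option Q: M = 12.8 MN·m/kg
The maximum is for option G.

option G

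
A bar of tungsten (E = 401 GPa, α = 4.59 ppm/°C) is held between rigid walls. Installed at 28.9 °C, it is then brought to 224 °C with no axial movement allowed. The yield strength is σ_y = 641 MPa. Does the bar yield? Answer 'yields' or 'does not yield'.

does not yield

ΔT = 195.1 K. Constrained thermal stress σ = E·α·ΔT = 401.0×10³ MPa × 4.59×10⁻⁶ × 195.1 = 359 MPa (compressive).
Compare to σ_y = 641 MPa: σ < σ_y, so it does not yield.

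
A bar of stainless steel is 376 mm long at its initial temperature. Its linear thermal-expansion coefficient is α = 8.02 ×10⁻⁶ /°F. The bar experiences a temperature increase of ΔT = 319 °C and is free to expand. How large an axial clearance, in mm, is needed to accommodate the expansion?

Convert α: 8.02×10⁻⁶/°F × (9/5) = 14.4×10⁻⁶/K.
ΔL = α·L₀·ΔT = 14.4×10⁻⁶ × 376 mm × 319.0 K = 1.73 mm.

1.73 mm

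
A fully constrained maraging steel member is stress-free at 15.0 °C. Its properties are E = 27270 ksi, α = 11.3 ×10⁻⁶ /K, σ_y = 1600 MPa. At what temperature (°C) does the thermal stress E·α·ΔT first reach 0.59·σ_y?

E = 27270 ksi = 188.0 GPa.
E·α·ΔT = 944.0 MPa ⇒ ΔT = 944.0 / (188.0×10³ × 11.3×10⁻⁶) = 444.3 K.
T = 15.0 + 444.3 = 459.3 °C.

459 °C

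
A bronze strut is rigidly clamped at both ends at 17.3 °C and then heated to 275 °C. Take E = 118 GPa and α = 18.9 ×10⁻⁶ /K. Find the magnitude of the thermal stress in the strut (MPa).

ΔT = 257.7 K. Constrained thermal stress σ = E·α·ΔT = 118.0×10³ MPa × 18.9×10⁻⁶ × 257.7 = 575 MPa (compressive).

575 MPa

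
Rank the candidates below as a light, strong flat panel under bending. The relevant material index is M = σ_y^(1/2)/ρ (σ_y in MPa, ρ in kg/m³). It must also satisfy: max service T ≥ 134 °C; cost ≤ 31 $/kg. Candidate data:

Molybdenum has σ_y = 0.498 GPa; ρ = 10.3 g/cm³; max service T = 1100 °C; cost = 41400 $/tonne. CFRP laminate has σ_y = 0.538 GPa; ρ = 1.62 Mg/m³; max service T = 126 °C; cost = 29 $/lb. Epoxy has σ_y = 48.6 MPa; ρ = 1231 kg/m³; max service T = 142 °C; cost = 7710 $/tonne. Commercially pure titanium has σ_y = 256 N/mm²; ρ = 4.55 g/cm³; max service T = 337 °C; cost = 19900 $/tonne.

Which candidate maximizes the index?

Screen on constraints: max service T ≥ 134 °C; cost ≤ 31 $/kg. Survivors: epoxy, commercially pure titanium.
Normalizing units and computing the index:
  epoxy: σ_y = 48.60 MPa, ρ = 1231 kg/m³
  commercially pure titanium: σ_y = 256.0 MPa, ρ = 4550 kg/m³
  epoxy: M = 5.66×10⁻³
  commercially pure titanium: M = 3.52×10⁻³
Highest index: epoxy.

epoxy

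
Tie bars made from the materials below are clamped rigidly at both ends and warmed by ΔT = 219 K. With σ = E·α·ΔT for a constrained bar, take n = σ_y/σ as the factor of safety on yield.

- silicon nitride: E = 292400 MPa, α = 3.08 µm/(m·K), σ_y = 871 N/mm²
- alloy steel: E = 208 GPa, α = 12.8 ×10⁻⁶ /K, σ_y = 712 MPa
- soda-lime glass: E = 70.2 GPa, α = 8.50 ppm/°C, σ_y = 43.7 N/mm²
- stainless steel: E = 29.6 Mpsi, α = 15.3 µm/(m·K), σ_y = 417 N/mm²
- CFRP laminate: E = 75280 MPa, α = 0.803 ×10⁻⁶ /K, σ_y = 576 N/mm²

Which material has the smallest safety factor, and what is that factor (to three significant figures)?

In consistent units (E in GPa, α in ×10⁻⁶/K, σ_y in MPa):
  silicon nitride: E = 292.4, α = 3.08, σ_y = 871.0 → σ = 197 MPa, n = 4.42
  alloy steel: E = 208.0, α = 12.8, σ_y = 712.0 → σ = 583 MPa, n = 1.22
  soda-lime glass: E = 70.20, α = 8.50, σ_y = 43.70 → σ = 131 MPa, n = 0.334
  stainless steel: E = 204.1, α = 15.3, σ_y = 417.0 → σ = 684 MPa, n = 0.610
  CFRP laminate: E = 75.28, α = 0.803, σ_y = 576.0 → σ = 13.2 MPa, n = 43.5
Soda-lime glass has the lowest safety factor, n = 0.334.

soda-lime glass, n = 0.334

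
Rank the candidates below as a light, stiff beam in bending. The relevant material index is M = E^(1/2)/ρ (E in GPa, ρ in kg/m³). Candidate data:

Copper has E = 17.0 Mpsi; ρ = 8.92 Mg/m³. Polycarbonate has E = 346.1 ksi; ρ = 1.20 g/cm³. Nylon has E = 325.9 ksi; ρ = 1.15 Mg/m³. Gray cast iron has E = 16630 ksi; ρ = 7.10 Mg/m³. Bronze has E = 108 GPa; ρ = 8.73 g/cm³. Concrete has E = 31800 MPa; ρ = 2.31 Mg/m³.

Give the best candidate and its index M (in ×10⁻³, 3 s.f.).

Convert each candidate to consistent units, then evaluate M:
  copper: E = 117.2 GPa, ρ = 8920 kg/m³
  polycarbonate: E = 2.386 GPa, ρ = 1200 kg/m³
  nylon: E = 2.247 GPa, ρ = 1150 kg/m³
  gray cast iron: E = 114.7 GPa, ρ = 7100 kg/m³
  bronze: E = 108.0 GPa, ρ = 8730 kg/m³
  concrete: E = 31.80 GPa, ρ = 2310 kg/m³
  concrete: M = 2.44×10⁻³
  gray cast iron: M = 1.51×10⁻³
  nylon: M = 1.30×10⁻³
  polycarbonate: M = 1.29×10⁻³
  copper: M = 1.21×10⁻³
  bronze: M = 1.19×10⁻³
Concrete ranks first.

concrete, M = 2.44×10⁻³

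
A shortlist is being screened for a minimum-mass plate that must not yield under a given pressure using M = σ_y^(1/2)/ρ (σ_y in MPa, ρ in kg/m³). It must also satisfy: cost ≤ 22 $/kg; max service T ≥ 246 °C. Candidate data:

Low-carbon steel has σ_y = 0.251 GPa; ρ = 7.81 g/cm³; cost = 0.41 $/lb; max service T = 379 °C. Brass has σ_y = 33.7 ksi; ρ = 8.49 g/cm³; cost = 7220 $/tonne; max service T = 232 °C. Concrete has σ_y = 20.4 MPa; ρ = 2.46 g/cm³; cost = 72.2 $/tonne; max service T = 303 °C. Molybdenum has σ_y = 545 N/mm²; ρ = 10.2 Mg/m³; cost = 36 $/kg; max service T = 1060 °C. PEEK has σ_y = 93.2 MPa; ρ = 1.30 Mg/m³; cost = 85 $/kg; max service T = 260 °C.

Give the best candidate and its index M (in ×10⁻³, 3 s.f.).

Screen on constraints: cost ≤ 22 $/kg; max service T ≥ 246 °C. Survivors: low-carbon steel, concrete.
Convert each candidate to consistent units, then evaluate M:
  low-carbon steel: σ_y = 251.0 MPa, ρ = 7810 kg/m³
  concrete: σ_y = 20.40 MPa, ρ = 2460 kg/m³
  low-carbon steel: M = 2.03×10⁻³
  concrete: M = 1.84×10⁻³
Low-carbon steel has the largest M.

low-carbon steel, M = 2.03×10⁻³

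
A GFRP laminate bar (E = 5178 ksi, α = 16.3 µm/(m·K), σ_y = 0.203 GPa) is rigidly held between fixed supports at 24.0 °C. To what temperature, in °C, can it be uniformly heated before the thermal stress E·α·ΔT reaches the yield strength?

373 °C

E = 5178 ksi = 35.70 GPa.
σ_y = 0.203 GPa = 203.0 MPa.
E·α·ΔT = 203.0 MPa ⇒ ΔT = 203.0 / (35.70×10³ × 16.3×10⁻⁶) = 348.8 K.
T = 24.0 + 348.8 = 372.8 °C.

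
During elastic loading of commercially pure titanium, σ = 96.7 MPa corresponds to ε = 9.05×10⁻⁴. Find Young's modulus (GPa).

E = σ/ε = 96.7 MPa / 9.05×10⁻⁴ = 106900 MPa = 107 GPa.

107 GPa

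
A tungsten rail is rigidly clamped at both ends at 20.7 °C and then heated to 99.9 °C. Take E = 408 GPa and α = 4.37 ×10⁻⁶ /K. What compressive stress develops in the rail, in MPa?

ΔT = 79.20 K. Constrained thermal stress σ = E·α·ΔT = 408.0×10³ MPa × 4.37×10⁻⁶ × 79.20 = 141 MPa (compressive).

141 MPa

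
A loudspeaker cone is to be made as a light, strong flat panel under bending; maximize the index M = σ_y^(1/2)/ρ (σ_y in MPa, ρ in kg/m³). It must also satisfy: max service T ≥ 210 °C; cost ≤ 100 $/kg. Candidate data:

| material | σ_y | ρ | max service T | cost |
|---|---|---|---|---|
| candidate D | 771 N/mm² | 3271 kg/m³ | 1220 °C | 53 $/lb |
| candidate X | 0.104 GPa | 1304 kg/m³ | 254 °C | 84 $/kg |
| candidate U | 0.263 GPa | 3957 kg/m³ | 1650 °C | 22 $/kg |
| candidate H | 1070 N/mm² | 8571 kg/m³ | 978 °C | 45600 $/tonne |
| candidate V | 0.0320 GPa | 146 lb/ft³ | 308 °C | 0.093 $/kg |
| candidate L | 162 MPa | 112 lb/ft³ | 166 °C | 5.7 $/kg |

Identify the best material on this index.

candidate X

Screen on constraints: max service T ≥ 210 °C; cost ≤ 100 $/kg. Survivors: candidate X, candidate U, candidate H, candidate V.
Normalizing units and computing the index:
  candidate X: σ_y = 104.0 MPa, ρ = 1304 kg/m³
  candidate U: σ_y = 263.0 MPa, ρ = 3957 kg/m³
  candidate H: σ_y = 1070 MPa, ρ = 8571 kg/m³
  candidate V: σ_y = 32.00 MPa, ρ = 2339 kg/m³
  candidate X: M = 7.82×10⁻³
  candidate U: M = 4.10×10⁻³
  candidate H: M = 3.82×10⁻³
  candidate V: M = 2.42×10⁻³
The maximum is for candidate X.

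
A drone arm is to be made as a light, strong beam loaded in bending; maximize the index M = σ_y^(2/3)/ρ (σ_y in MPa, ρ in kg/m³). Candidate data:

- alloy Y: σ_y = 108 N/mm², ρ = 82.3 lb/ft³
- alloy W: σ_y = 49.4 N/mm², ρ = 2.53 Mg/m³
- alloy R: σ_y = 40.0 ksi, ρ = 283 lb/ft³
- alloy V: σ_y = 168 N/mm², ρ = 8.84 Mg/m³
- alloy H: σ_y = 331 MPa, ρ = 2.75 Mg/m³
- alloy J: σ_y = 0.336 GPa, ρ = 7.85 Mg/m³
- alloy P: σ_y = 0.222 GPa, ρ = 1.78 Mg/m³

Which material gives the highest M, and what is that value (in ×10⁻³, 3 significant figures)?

alloy P, M = 20.6×10⁻³

In SI units:
  alloy Y: σ_y = 108.0 MPa, ρ = 1318 kg/m³
  alloy W: σ_y = 49.40 MPa, ρ = 2530 kg/m³
  alloy R: σ_y = 275.8 MPa, ρ = 4533 kg/m³
  alloy V: σ_y = 168.0 MPa, ρ = 8840 kg/m³
  alloy H: σ_y = 331.0 MPa, ρ = 2750 kg/m³
  alloy J: σ_y = 336.0 MPa, ρ = 7850 kg/m³
  alloy P: σ_y = 222.0 MPa, ρ = 1780 kg/m³
  alloy P: M = 20.6×10⁻³
  alloy H: M = 17.4×10⁻³
  alloy Y: M = 17.2×10⁻³
  alloy R: M = 9.35×10⁻³
  alloy J: M = 6.16×10⁻³
  alloy W: M = 5.32×10⁻³
  alloy V: M = 3.44×10⁻³
The maximum is for alloy P.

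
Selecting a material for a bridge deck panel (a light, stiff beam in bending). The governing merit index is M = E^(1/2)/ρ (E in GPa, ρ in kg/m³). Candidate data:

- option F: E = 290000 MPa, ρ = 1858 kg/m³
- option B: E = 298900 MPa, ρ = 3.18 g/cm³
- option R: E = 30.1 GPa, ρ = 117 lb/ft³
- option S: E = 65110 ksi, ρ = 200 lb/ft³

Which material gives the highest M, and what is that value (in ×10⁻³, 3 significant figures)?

option F, M = 9.17×10⁻³

Convert each candidate to consistent units, then evaluate M:
  option F: E = 290.0 GPa, ρ = 1858 kg/m³
  option B: E = 298.9 GPa, ρ = 3180 kg/m³
  option R: E = 30.10 GPa, ρ = 1874 kg/m³
  option S: E = 448.9 GPa, ρ = 3204 kg/m³
  option F: M = 9.17×10⁻³
  option S: M = 6.61×10⁻³
  option B: M = 5.44×10⁻³
  option R: M = 2.93×10⁻³
The maximum is for option F.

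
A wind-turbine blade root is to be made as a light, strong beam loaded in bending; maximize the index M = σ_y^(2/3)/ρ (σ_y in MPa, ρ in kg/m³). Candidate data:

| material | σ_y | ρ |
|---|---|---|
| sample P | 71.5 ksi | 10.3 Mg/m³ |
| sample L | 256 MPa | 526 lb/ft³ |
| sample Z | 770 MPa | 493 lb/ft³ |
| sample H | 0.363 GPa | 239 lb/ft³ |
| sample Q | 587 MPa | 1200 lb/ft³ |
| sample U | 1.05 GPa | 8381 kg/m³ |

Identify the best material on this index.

sample H

Putting every candidate on a common basis:
  sample P: σ_y = 493.0 MPa, ρ = 10300 kg/m³
  sample L: σ_y = 256.0 MPa, ρ = 8426 kg/m³
  sample Z: σ_y = 770.0 MPa, ρ = 7897 kg/m³
  sample H: σ_y = 363.0 MPa, ρ = 3828 kg/m³
  sample Q: σ_y = 587.0 MPa, ρ = 19220 kg/m³
  sample U: σ_y = 1050 MPa, ρ = 8381 kg/m³
  sample H: M = 13.3×10⁻³
  sample U: M = 12.3×10⁻³
  sample Z: M = 10.6×10⁻³
  sample P: M = 6.06×10⁻³
  sample L: M = 4.79×10⁻³
  sample Q: M = 3.65×10⁻³
The maximum is for sample H.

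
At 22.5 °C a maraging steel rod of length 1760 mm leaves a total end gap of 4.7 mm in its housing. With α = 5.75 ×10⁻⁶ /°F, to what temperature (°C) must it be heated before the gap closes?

281 °C

α = 5.75×10⁻⁶/°F × 9/5 = 10.3×10⁻⁶/K.
α·L₀·ΔT = 4.7 mm ⇒ ΔT = 4.7 / (10.3×10⁻⁶ × 1760.0) = 258.0 K.
T = 22.5 + 258.0 = 280.5 °C.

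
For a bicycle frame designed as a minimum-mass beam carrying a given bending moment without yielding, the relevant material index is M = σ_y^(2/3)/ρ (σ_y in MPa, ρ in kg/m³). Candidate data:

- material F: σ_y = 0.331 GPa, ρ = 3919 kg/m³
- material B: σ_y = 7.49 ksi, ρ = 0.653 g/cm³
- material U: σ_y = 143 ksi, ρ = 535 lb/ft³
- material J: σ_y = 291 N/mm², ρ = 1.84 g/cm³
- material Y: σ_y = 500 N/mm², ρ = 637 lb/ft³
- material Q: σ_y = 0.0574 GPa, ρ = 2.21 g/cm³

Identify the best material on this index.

material J

Convert each candidate to consistent units, then evaluate M:
  material F: σ_y = 331.0 MPa, ρ = 3919 kg/m³
  material B: σ_y = 51.64 MPa, ρ = 653.0 kg/m³
  material U: σ_y = 986.0 MPa, ρ = 8570 kg/m³
  material J: σ_y = 291.0 MPa, ρ = 1840 kg/m³
  material Y: σ_y = 500.0 MPa, ρ = 10200 kg/m³
  material Q: σ_y = 57.40 MPa, ρ = 2210 kg/m³
  material J: M = 23.9×10⁻³
  material B: M = 21.2×10⁻³
  material F: M = 12.2×10⁻³
  material U: M = 11.6×10⁻³
  material Q: M = 6.73×10⁻³
  material Y: M = 6.17×10⁻³
Material J ranks first.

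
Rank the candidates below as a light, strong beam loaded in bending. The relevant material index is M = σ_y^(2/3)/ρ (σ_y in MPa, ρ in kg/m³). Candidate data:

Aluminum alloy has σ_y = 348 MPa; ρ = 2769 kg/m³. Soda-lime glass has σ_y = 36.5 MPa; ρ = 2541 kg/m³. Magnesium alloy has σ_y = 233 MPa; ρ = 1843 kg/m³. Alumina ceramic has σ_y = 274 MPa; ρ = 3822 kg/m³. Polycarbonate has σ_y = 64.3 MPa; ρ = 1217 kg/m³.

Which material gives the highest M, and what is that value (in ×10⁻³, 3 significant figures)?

Computing M directly (units already consistent):
  magnesium alloy: M = 20.5×10⁻³
  aluminum alloy: M = 17.9×10⁻³
  polycarbonate: M = 13.2×10⁻³
  alumina ceramic: M = 11.0×10⁻³
  soda-lime glass: M = 4.33×10⁻³
Highest index: magnesium alloy.

magnesium alloy, M = 20.5×10⁻³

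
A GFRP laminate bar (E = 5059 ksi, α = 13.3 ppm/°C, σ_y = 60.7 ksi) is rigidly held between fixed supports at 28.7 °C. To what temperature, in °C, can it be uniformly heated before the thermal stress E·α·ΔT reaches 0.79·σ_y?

741 °C

E = 5059 ksi = 34.88 GPa.
σ_y = 60.7 ksi = 418.5 MPa.
E·α·ΔT = 330.6 MPa ⇒ ΔT = 330.6 / (34.88×10³ × 13.3×10⁻⁶) = 712.7 K.
T = 28.7 + 712.7 = 741.4 °C.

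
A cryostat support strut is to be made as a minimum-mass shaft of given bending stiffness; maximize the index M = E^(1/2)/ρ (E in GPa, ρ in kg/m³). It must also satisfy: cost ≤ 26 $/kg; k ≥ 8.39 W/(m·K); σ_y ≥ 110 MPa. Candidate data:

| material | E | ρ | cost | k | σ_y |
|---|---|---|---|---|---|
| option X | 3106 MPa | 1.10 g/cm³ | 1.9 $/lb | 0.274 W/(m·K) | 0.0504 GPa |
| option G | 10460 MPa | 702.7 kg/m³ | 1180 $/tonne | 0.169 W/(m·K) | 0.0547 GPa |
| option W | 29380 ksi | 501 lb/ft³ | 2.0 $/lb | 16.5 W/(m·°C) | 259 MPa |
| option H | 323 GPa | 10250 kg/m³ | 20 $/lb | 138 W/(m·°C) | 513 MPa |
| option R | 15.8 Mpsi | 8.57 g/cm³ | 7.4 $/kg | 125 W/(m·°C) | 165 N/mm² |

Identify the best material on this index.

Screen on constraints: cost ≤ 26 $/kg; k ≥ 8.39 W/(m·K); σ_y ≥ 110 MPa. Survivors: option W, option R.
Convert each candidate to consistent units, then evaluate M:
  option W: E = 202.6 GPa, ρ = 8025 kg/m³
  option R: E = 108.9 GPa, ρ = 8570 kg/m³
  option W: M = 1.77×10⁻³
  option R: M = 1.22×10⁻³
Option W ranks first.

option W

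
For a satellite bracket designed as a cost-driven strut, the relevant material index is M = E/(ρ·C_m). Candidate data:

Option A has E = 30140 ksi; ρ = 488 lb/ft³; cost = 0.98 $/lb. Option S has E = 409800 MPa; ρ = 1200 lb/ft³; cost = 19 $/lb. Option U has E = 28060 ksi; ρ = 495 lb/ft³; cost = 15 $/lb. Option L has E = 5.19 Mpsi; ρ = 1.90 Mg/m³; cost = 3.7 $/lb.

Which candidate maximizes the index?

option A

In SI units:
  option A: E = 207.8 GPa, ρ = 7817 kg/m³, cost = 2.160 $/kg
  option S: E = 409.8 GPa, ρ = 19220 kg/m³, cost = 41.89 $/kg
  option U: E = 193.5 GPa, ρ = 7929 kg/m³, cost = 33.07 $/kg
  option L: E = 35.78 GPa, ρ = 1900 kg/m³, cost = 8.157 $/kg
  option A: M = 12.3 MN·m per $
  option L: M = 2.31 MN·m per $
  option U: M = 0.738 MN·m per $
  option S: M = 0.509 MN·m per $
Option A has the largest M.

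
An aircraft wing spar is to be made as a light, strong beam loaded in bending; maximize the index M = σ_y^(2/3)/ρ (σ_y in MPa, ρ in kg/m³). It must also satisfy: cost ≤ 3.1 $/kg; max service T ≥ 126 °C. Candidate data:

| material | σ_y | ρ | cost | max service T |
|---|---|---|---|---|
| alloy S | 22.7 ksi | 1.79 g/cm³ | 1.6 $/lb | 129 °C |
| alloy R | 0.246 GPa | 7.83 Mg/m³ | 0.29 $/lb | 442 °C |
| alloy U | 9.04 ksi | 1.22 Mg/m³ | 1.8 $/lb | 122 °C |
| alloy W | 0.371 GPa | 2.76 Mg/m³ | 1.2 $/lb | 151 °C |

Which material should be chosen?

Screen on constraints: cost ≤ 3.1 $/kg; max service T ≥ 126 °C. Survivors: alloy R, alloy W.
After converting to SI:
  alloy R: σ_y = 246.0 MPa, ρ = 7830 kg/m³
  alloy W: σ_y = 371.0 MPa, ρ = 2760 kg/m³
  alloy W: M = 18.7×10⁻³
  alloy R: M = 5.01×10⁻³
Alloy W ranks first.

alloy W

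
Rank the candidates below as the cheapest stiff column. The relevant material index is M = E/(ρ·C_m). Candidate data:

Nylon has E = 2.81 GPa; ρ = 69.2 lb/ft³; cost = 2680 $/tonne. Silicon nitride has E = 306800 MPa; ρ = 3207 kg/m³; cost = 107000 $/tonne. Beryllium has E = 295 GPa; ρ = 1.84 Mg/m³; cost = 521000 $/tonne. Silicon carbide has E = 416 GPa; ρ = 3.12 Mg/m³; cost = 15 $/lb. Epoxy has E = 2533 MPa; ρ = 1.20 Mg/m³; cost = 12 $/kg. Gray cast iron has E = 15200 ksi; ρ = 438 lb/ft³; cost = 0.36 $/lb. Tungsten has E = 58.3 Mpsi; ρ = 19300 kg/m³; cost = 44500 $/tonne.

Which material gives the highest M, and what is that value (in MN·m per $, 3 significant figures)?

Convert each candidate to consistent units, then evaluate M:
  nylon: E = 2.810 GPa, ρ = 1108 kg/m³, cost = 2.680 $/kg
  silicon nitride: E = 306.8 GPa, ρ = 3207 kg/m³, cost = 107.0 $/kg
  beryllium: E = 295.0 GPa, ρ = 1840 kg/m³, cost = 521.0 $/kg
  silicon carbide: E = 416.0 GPa, ρ = 3120 kg/m³, cost = 33.07 $/kg
  epoxy: E = 2.533 GPa, ρ = 1200 kg/m³, cost = 12.00 $/kg
  gray cast iron: E = 104.8 GPa, ρ = 7016 kg/m³, cost = 0.7937 $/kg
  tungsten: E = 402.0 GPa, ρ = 19300 kg/m³, cost = 44.50 $/kg
  gray cast iron: M = 18.8 MN·m per $
  silicon carbide: M = 4.03 MN·m per $
  nylon: M = 0.946 MN·m per $
  silicon nitride: M = 0.894 MN·m per $
  tungsten: M = 0.468 MN·m per $
  beryllium: M = 0.308 MN·m per $
  epoxy: M = 0.176 MN·m per $
The maximum is for gray cast iron.

gray cast iron, M = 18.8 MN·m per $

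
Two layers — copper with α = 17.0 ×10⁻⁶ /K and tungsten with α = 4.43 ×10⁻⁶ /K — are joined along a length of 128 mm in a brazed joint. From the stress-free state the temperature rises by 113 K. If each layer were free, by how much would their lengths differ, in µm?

182 µm

Δα = |17.0 − 4.43|×10⁻⁶/K = 12.6×10⁻⁶/K.
ΔL_mismatch = Δα·L·ΔT = 12.6×10⁻⁶ × 128.0 mm × 113.0 K = 182 µm.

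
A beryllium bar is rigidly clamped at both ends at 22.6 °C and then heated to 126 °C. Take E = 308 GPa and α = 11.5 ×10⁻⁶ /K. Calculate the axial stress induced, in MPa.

366 MPa

ΔT = 103.4 K. Constrained thermal stress σ = E·α·ΔT = 308.0×10³ MPa × 11.5×10⁻⁶ × 103.4 = 366 MPa (compressive).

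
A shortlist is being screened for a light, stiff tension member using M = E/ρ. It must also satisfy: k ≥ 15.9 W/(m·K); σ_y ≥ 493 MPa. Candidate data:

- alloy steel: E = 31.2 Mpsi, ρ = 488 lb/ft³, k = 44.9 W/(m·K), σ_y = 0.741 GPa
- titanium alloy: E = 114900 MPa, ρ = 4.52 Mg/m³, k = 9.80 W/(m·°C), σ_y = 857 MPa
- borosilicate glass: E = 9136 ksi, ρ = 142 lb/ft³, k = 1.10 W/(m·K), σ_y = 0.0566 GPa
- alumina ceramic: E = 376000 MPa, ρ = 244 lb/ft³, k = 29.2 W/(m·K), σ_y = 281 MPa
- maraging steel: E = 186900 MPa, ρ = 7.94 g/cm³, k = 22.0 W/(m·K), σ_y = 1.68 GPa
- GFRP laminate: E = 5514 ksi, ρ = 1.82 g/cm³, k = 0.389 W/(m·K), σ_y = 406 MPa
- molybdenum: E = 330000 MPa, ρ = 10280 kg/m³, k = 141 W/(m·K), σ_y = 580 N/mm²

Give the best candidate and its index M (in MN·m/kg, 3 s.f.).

molybdenum, M = 32.1 MN·m/kg

Screen on constraints: k ≥ 15.9 W/(m·K); σ_y ≥ 493 MPa. Survivors: alloy steel, maraging steel, molybdenum.
After converting to SI:
  alloy steel: E = 215.1 GPa, ρ = 7817 kg/m³
  maraging steel: E = 186.9 GPa, ρ = 7940 kg/m³
  molybdenum: E = 330.0 GPa, ρ = 10280 kg/m³
  molybdenum: M = 32.1 MN·m/kg
  alloy steel: M = 27.5 MN·m/kg
  maraging steel: M = 23.5 MN·m/kg
The maximum is for molybdenum.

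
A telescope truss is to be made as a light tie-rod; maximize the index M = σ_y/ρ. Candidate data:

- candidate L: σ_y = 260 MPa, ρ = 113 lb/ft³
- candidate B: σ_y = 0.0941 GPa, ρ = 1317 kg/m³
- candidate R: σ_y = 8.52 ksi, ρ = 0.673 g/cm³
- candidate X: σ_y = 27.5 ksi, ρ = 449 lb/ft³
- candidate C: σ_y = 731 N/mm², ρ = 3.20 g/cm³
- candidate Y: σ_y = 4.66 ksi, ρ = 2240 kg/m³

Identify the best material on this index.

After converting to SI:
  candidate L: σ_y = 260.0 MPa, ρ = 1810 kg/m³
  candidate B: σ_y = 94.10 MPa, ρ = 1317 kg/m³
  candidate R: σ_y = 58.74 MPa, ρ = 673.0 kg/m³
  candidate X: σ_y = 189.6 MPa, ρ = 7192 kg/m³
  candidate C: σ_y = 731.0 MPa, ρ = 3200 kg/m³
  candidate Y: σ_y = 32.13 MPa, ρ = 2240 kg/m³
  candidate C: M = 228 kN·m/kg
  candidate L: M = 144 kN·m/kg
  candidate R: M = 87.3 kN·m/kg
  candidate B: M = 71.5 kN·m/kg
  candidate X: M = 26.4 kN·m/kg
  candidate Y: M = 14.3 kN·m/kg
Candidate C has the largest M.

candidate C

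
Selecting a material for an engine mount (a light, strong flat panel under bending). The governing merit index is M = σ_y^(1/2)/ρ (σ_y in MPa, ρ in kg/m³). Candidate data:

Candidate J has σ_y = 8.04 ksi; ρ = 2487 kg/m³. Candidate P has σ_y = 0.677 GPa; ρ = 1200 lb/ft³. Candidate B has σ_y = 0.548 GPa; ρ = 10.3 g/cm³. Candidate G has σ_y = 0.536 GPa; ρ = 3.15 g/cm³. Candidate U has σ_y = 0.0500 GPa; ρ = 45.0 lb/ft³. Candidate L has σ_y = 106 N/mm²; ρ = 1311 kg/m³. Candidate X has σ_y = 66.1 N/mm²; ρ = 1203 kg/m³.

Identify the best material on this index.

Convert each candidate to consistent units, then evaluate M:
  candidate J: σ_y = 55.43 MPa, ρ = 2487 kg/m³
  candidate P: σ_y = 677.0 MPa, ρ = 19220 kg/m³
  candidate B: σ_y = 548.0 MPa, ρ = 10300 kg/m³
  candidate G: σ_y = 536.0 MPa, ρ = 3150 kg/m³
  candidate U: σ_y = 50.00 MPa, ρ = 720.8 kg/m³
  candidate L: σ_y = 106.0 MPa, ρ = 1311 kg/m³
  candidate X: σ_y = 66.10 MPa, ρ = 1203 kg/m³
  candidate U: M = 9.81×10⁻³
  candidate L: M = 7.85×10⁻³
  candidate G: M = 7.35×10⁻³
  candidate X: M = 6.76×10⁻³
  candidate J: M = 2.99×10⁻³
  candidate B: M = 2.27×10⁻³
  candidate P: M = 1.35×10⁻³
Candidate U has the largest M.

candidate U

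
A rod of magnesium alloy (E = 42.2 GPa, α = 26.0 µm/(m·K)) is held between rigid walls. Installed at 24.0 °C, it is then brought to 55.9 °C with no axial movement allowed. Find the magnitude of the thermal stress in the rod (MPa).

ΔT = 31.90 K. Constrained thermal stress σ = E·α·ΔT = 42.20×10³ MPa × 26.0×10⁻⁶ × 31.90 = 35.0 MPa (compressive).

35.0 MPa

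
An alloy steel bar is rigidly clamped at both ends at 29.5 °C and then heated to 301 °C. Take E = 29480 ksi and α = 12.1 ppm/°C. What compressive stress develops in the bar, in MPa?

E = 29480 ksi = 203.3 GPa.
ΔT = 271.5 K. Constrained thermal stress σ = E·α·ΔT = 203.3×10³ MPa × 12.1×10⁻⁶ × 271.5 = 668 MPa (compressive).

668 MPa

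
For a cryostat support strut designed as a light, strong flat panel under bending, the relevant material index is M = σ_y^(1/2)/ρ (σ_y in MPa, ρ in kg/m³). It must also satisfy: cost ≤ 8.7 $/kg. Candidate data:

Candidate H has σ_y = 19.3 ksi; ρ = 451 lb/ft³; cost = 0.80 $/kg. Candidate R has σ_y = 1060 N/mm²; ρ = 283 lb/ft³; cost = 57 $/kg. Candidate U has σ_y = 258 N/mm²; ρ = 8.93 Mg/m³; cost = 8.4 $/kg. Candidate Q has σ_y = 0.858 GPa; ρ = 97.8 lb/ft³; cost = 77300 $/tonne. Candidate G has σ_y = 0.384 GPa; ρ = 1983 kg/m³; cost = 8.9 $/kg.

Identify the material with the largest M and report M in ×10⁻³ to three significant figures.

candidate U, M = 1.80×10⁻³

Screen on constraints: cost ≤ 8.7 $/kg. Survivors: candidate H, candidate U.
Convert each candidate to consistent units, then evaluate M:
  candidate H: σ_y = 133.1 MPa, ρ = 7224 kg/m³
  candidate U: σ_y = 258.0 MPa, ρ = 8930 kg/m³
  candidate U: M = 1.80×10⁻³
  candidate H: M = 1.60×10⁻³
The maximum is for candidate U.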